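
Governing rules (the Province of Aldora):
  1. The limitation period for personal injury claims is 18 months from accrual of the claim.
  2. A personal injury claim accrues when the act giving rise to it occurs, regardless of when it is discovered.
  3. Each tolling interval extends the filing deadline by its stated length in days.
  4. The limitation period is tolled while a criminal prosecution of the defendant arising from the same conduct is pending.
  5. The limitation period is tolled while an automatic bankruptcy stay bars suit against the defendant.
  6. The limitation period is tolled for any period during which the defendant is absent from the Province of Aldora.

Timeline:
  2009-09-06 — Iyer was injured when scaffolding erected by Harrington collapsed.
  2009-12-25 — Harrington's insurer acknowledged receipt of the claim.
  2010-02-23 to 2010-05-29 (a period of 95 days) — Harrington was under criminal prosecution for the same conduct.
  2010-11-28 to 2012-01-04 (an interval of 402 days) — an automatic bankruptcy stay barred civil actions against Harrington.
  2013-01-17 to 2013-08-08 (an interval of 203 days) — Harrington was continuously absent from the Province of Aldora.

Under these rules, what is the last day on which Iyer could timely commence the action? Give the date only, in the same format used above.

2012-07-15

The claim accrued on 2009-09-06, the date of the act.
18 months from 2009-09-06 is 2011-03-06.
Because the pending criminal prosecution ran from 2010-02-23 to 2010-05-29, the deadline is extended by 95 days to 2011-06-09.
The automatic bankruptcy stay from 2010-11-28 to 2012-01-04 tolled the period for 402 days, extending the deadline to 2012-07-15.
The defendant's absence from the jurisdiction starting 2013-01-17 came too late — the period had run on 2012-07-15 — and so does not extend the deadline.
None of the other events listed affects the running of the period under the stated rules.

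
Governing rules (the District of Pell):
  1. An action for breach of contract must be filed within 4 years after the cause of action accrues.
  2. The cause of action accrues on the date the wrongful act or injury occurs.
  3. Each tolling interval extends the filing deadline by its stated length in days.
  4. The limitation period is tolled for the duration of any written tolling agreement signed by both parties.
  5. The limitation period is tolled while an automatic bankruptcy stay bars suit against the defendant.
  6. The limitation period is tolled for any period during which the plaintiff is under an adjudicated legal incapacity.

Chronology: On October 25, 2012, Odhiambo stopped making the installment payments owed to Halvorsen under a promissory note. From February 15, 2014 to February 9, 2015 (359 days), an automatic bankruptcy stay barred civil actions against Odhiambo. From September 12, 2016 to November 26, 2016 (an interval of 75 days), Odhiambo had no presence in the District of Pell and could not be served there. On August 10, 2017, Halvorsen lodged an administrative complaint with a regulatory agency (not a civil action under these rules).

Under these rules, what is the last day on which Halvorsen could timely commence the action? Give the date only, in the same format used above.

The cause of action accrued on October 25, 2012, the date of the act.
Adding the 4 years base period to October 25, 2012 gives a deadline of October 25, 2016, before any tolling.
The period was tolled for 359 days by the automatic bankruptcy stay (February 15, 2014 to February 9, 2015), pushing the deadline to October 19, 2017.
No stated provision tolls the period for the defendant's absence, so the interval from September 12, 2016 to November 26, 2016 has no effect on the deadline.
Nothing else in the chronology tolls or restarts the period.

October 19, 2017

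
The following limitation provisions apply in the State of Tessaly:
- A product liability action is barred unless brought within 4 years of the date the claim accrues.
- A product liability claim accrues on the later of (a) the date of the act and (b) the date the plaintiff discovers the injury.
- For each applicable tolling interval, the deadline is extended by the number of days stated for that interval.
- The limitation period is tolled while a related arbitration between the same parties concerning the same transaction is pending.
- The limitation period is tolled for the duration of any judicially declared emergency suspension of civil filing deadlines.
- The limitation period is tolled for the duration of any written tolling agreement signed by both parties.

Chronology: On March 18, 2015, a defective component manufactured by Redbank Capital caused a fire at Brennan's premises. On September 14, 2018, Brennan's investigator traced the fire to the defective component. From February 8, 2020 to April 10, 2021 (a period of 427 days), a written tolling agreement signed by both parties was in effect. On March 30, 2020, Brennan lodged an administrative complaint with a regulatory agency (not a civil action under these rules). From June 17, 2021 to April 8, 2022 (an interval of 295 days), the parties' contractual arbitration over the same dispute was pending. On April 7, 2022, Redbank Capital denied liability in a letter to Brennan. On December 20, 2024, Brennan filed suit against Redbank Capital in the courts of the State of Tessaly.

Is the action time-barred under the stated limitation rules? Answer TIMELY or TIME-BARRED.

Because discovery on September 14, 2018 post-dates the March 18, 2015 act, accrual under the later-of rule falls on September 14, 2018.
Adding the 4 years base period to September 14, 2018 gives a deadline of September 14, 2022, before any tolling.
The period was tolled for 427 days by the written tolling agreement (February 8, 2020 to April 10, 2021), pushing the deadline to November 15, 2023.
Because the pending related arbitration ran from June 17, 2021 to April 8, 2022, the deadline is extended by 295 days to September 5, 2024.
Nothing else in the chronology tolls or restarts the period.
Filing on December 20, 2024 missed the September 5, 2024 deadline — the action is time-barred.

TIME-BARRED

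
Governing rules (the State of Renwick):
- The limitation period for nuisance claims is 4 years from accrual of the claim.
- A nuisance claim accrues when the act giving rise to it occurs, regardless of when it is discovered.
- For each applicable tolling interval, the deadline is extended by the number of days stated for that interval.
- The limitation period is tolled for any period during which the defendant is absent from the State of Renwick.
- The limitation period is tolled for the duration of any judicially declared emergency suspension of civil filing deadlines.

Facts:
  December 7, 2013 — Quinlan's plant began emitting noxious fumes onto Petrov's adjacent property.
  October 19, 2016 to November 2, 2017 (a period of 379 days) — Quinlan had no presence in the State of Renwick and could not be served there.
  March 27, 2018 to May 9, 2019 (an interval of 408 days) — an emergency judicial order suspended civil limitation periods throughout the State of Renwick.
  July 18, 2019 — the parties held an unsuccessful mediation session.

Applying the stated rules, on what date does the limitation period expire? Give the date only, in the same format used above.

The limitation period began to run on December 7, 2013.
Adding the 4 years base period to December 7, 2013 gives a deadline of December 7, 2017, before any tolling.
The defendant's absence from the jurisdiction from October 19, 2016 to November 2, 2017 tolled the period for 379 days, extending the deadline to December 21, 2018.
The period was tolled for 408 days by the emergency suspension of filing deadlines (March 27, 2018 to May 9, 2019), pushing the deadline to February 2, 2020.
The other events in the timeline have no effect on the limitation period under the stated rules.

February 2, 2020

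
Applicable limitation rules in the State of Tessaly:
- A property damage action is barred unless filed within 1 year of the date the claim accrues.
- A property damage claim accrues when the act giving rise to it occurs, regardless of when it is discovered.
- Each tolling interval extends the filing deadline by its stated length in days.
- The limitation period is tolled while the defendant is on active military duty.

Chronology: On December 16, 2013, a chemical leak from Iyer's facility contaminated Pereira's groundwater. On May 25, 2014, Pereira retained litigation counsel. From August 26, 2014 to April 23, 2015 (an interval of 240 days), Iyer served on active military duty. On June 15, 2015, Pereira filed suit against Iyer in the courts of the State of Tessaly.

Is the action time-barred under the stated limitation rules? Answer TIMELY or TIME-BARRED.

The claim accrued on December 16, 2013, the date of the act.
Adding the 1 year base period to December 16, 2013 gives a deadline of December 16, 2014, before any tolling.
The period was tolled for 240 days by the defendant's active military service (August 26, 2014 to April 23, 2015), pushing the deadline to August 13, 2015.
The other events in the timeline have no effect on the limitation period under the stated rules.
Filing on June 15, 2015 beat the August 13, 2015 deadline — the action is timely.

TIMELY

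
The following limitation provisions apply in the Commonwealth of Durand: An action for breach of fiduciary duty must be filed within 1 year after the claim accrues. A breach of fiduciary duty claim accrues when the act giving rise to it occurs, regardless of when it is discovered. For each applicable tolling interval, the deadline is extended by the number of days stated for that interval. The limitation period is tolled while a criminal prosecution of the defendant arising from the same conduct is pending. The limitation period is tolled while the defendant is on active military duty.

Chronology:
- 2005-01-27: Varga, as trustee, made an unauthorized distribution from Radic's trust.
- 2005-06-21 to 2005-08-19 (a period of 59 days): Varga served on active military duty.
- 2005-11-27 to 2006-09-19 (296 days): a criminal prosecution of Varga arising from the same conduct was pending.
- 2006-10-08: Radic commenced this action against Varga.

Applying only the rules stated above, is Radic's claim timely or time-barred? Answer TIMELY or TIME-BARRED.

The claim accrued on 2005-01-27, the date of the act.
Adding the 1 year base period to 2005-01-27 gives a deadline of 2006-01-27, before any tolling.
The defendant's active military service from 2005-06-21 to 2005-08-19 tolled the period for 59 days, extending the deadline to 2006-03-27.
Because the pending criminal prosecution ran from 2005-11-27 to 2006-09-19, the deadline is extended by 296 days to 2007-01-17.
Filing on 2006-10-08 beat the 2007-01-17 deadline — the action is timely.

TIMELY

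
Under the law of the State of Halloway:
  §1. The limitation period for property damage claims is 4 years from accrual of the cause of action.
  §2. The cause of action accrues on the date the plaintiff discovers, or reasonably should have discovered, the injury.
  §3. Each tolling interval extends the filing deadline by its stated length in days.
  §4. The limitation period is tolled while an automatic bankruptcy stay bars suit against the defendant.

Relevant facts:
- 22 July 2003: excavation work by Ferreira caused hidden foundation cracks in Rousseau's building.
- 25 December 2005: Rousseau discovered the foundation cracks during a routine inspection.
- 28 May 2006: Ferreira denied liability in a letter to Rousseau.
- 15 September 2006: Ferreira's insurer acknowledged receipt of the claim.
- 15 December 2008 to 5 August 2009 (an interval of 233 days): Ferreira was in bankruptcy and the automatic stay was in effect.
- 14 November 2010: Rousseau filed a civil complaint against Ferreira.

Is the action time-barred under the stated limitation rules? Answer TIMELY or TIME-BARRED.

Accrual is tied to discovery, so the period began on 25 December 2005 rather than on 22 July 2003 when the act occurred.
Adding the 4 years base period to 25 December 2005 gives a deadline of 25 December 2009, before any tolling.
The automatic bankruptcy stay from 15 December 2008 to 5 August 2009 tolled the period for 233 days, extending the deadline to 15 August 2010.
Nothing else in the chronology tolls or restarts the period.
Rousseau filed on 14 November 2010, after the 15 August 2010 deadline, so the action is time-barred.

TIME-BARRED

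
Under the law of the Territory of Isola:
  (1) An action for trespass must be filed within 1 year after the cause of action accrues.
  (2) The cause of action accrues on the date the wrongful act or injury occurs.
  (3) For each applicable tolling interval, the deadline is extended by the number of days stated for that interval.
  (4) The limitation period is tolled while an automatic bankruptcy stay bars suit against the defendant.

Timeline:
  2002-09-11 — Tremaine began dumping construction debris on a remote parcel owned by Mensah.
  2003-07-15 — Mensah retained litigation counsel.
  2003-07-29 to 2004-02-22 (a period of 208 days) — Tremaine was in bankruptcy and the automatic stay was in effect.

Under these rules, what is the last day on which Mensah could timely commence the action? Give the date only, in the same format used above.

2004-04-06

The limitation period began to run on 2002-09-11.
Adding the 1 year base period to 2002-09-11 gives a deadline of 2003-09-11, before any tolling.
The period was tolled for 208 days by the automatic bankruptcy stay (2003-07-29 to 2004-02-22), pushing the deadline to 2004-04-06.
The other events in the timeline have no effect on the limitation period under the stated rules.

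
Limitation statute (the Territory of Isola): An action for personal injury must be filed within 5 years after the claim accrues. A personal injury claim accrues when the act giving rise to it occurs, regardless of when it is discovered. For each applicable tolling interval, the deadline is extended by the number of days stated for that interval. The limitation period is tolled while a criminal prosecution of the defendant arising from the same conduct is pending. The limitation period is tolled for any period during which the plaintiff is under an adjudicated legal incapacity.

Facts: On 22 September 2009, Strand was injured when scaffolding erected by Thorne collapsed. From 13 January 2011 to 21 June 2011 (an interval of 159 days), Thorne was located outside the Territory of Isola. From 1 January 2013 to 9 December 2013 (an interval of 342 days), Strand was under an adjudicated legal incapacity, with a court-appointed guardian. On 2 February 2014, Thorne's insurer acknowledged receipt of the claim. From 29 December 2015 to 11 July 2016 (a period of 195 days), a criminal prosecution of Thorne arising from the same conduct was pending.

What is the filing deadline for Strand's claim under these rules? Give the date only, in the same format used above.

30 August 2015

The claim accrued on 22 September 2009, when the wrongful act occurred.
Adding the 5 years base period to 22 September 2009 gives a deadline of 22 September 2014, before any tolling.
The period was tolled for 342 days by the plaintiff's legal incapacity (1 January 2013 to 9 December 2013), pushing the deadline to 30 August 2015.
By the time the pending criminal prosecution began on 29 December 2015, the limitation period had already expired on 30 August 2015; that interval cannot revive it.
No stated provision tolls the period for the defendant's absence, so the interval from 13 January 2011 to 21 June 2011 has no effect on the deadline.
The other events in the timeline have no effect on the limitation period under the stated rules.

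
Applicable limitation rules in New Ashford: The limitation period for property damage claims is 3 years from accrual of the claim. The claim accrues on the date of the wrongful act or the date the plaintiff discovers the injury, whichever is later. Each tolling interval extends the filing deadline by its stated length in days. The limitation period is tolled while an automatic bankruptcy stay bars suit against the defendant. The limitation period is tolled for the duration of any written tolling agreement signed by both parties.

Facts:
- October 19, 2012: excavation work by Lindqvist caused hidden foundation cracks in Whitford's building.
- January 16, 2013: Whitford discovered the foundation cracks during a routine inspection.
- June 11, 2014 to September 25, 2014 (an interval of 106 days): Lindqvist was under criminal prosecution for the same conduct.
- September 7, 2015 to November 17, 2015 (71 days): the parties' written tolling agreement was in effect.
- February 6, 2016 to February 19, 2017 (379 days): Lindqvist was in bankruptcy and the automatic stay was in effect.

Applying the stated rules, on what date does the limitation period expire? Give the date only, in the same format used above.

April 10, 2017

Because discovery on January 16, 2013 post-dates the October 19, 2012 act, accrual under the later-of rule falls on January 16, 2013.
3 years from January 16, 2013 is January 16, 2016.
The period was tolled for 71 days by the written tolling agreement (September 7, 2015 to November 17, 2015), pushing the deadline to March 27, 2016.
The automatic bankruptcy stay from February 6, 2016 to February 19, 2017 tolled the period for 379 days, extending the deadline to April 10, 2017.
The pending criminal prosecution from June 11, 2014 to September 25, 2014 does not toll the period, because no stated rule makes a criminal prosecution a tolling event.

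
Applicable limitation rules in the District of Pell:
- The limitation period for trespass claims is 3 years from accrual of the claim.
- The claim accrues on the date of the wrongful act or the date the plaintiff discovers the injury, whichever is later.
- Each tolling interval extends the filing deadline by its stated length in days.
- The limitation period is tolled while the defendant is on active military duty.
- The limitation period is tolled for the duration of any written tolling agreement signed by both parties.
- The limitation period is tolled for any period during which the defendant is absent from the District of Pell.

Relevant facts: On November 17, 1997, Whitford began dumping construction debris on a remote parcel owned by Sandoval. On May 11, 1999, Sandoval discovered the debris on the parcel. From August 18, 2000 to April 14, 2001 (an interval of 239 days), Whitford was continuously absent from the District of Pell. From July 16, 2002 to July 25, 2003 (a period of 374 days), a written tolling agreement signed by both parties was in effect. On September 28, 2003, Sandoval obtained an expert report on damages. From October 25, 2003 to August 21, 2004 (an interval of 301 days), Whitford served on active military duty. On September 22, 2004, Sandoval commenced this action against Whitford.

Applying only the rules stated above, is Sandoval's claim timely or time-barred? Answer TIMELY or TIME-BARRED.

TIMELY

Taking the later of the act (November 17, 1997) and discovery (May 11, 1999), the claim accrued on May 11, 1999.
3 years from May 11, 1999 is May 11, 2002.
The period was tolled for 239 days by the defendant's absence from the jurisdiction (August 18, 2000 to April 14, 2001), pushing the deadline to January 5, 2003.
Because the written tolling agreement ran from July 16, 2002 to July 25, 2003, the deadline is extended by 374 days to January 14, 2004.
The period was tolled for 301 days by the defendant's active military service (October 25, 2003 to August 21, 2004), pushing the deadline to November 10, 2004.
Nothing else in the chronology tolls or restarts the period.
The September 22, 2004 filing precedes the November 10, 2004 deadline; the claim is timely.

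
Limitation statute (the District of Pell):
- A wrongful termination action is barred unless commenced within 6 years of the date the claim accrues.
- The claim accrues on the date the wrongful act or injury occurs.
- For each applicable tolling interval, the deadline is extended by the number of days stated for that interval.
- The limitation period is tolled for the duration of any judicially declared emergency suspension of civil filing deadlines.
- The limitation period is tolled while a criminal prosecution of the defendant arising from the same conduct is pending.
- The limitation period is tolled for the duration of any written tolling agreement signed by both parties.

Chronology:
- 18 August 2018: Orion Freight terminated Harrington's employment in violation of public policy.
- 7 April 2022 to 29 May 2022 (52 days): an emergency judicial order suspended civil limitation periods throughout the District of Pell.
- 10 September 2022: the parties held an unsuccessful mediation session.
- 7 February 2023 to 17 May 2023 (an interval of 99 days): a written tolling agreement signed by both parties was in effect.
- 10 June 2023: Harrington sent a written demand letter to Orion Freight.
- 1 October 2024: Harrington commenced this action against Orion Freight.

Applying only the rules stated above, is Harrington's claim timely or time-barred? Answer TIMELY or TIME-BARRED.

The limitation period began to run on 18 August 2018.
6 years from 18 August 2018 is 18 August 2024.
The period was tolled for 52 days by the emergency suspension of filing deadlines (7 April 2022 to 29 May 2022), pushing the deadline to 9 October 2024.
Because the written tolling agreement ran from 7 February 2023 to 17 May 2023, the deadline is extended by 99 days to 16 January 2025.
Nothing else in the chronology tolls or restarts the period.
Harrington filed on 1 October 2024, before the 16 January 2025 deadline, so the action is timely.

TIMELY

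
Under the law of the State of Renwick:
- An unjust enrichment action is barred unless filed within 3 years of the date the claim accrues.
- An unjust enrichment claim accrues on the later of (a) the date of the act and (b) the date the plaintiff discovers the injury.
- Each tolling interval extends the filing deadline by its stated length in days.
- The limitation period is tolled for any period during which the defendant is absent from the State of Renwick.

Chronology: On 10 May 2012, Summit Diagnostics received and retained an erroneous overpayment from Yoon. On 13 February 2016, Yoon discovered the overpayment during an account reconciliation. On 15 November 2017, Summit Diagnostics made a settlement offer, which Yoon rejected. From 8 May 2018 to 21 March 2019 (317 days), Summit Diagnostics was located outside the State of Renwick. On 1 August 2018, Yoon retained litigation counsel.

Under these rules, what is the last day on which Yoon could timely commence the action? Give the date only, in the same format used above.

27 December 2019

Because discovery on 13 February 2016 post-dates the 10 May 2012 act, accrual under the later-of rule falls on 13 February 2016.
The untolled deadline — 3 years after 13 February 2016 — is 13 February 2019.
Because the defendant's absence from the jurisdiction ran from 8 May 2018 to 21 March 2019, the deadline is extended by 317 days to 27 December 2019.
Nothing else in the chronology tolls or restarts the period.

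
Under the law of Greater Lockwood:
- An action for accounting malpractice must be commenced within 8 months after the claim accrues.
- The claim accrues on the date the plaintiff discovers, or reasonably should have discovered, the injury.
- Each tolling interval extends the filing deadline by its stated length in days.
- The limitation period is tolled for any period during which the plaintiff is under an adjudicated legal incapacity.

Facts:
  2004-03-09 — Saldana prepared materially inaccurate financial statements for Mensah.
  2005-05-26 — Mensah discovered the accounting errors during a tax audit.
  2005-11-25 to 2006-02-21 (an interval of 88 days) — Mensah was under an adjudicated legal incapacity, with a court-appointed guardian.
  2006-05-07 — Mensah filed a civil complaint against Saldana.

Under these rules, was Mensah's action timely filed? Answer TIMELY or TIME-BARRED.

Accrual is tied to discovery, so the period began on 2005-05-26 rather than on 2004-03-09 when the act occurred.
8 months from 2005-05-26 is 2006-01-26.
Because the plaintiff's legal incapacity ran from 2005-11-25 to 2006-02-21, the deadline is extended by 88 days to 2006-04-24.
Filing on 2006-05-07 missed the 2006-04-24 deadline — the action is time-barred.

TIME-BARRED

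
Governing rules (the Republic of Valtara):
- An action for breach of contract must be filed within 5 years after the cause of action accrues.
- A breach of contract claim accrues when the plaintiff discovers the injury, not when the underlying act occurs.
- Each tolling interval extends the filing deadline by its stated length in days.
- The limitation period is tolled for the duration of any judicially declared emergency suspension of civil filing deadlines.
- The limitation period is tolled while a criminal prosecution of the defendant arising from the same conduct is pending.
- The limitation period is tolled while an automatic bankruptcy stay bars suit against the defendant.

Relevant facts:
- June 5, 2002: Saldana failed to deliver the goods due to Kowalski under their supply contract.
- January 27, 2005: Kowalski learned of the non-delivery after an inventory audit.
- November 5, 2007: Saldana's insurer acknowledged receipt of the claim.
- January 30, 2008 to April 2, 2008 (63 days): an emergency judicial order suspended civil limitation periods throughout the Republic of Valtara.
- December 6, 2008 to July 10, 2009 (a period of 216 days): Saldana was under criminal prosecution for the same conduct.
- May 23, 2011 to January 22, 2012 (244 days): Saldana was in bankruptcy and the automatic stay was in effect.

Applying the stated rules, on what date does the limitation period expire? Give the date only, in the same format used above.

Accrual is tied to discovery, so the period began on January 27, 2005 rather than on June 5, 2002 when the act occurred.
5 years from January 27, 2005 is January 27, 2010.
Because the emergency suspension of filing deadlines ran from January 30, 2008 to April 2, 2008, the deadline is extended by 63 days to March 31, 2010.
Because the pending criminal prosecution ran from December 6, 2008 to July 10, 2009, the deadline is extended by 216 days to November 2, 2010.
The automatic bankruptcy stay from May 23, 2011 to January 22, 2012 began after the period had already run on November 2, 2010, so it has no tolling effect.
None of the other events listed affects the running of the period under the stated rules.

November 2, 2010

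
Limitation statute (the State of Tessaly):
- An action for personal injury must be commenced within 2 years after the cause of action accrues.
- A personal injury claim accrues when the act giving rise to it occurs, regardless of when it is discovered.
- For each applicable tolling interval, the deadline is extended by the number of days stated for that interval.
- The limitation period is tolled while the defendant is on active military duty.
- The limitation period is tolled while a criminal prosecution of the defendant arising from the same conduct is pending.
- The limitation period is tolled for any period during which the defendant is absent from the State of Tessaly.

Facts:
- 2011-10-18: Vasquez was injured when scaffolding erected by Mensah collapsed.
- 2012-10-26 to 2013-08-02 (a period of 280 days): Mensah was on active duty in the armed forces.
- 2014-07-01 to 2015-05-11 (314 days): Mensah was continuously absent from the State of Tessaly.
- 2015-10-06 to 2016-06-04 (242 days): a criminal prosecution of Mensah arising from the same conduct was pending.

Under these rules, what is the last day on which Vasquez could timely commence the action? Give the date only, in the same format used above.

2015-06-04

The claim accrued on 2011-10-18, when the wrongful act occurred.
The untolled deadline — 2 years after 2011-10-18 — is 2013-10-18.
Because the defendant's active military service ran from 2012-10-26 to 2013-08-02, the deadline is extended by 280 days to 2014-07-25.
Because the defendant's absence from the jurisdiction ran from 2014-07-01 to 2015-05-11, the deadline is extended by 314 days to 2015-06-04.
The pending criminal prosecution starting 2015-10-06 came too late — the period had run on 2015-06-04 — and so does not extend the deadline.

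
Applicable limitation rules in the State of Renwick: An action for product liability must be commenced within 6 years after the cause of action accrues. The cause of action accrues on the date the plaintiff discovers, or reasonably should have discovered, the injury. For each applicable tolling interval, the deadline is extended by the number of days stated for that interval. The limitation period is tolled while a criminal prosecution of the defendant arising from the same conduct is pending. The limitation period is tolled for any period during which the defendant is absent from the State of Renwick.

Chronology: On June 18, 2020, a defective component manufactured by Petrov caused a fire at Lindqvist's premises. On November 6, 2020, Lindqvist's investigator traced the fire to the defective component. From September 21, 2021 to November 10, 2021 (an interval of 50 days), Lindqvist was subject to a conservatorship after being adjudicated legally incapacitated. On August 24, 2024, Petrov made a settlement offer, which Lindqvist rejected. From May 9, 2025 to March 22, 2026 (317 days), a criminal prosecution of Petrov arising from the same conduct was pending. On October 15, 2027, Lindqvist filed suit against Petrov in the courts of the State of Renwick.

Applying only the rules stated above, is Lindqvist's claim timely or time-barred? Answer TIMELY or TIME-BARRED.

TIME-BARRED

Under the discovery rule, the claim accrued on November 6, 2020, when Lindqvist discovered the injury — not on the June 18, 2020 date of the underlying act.
The untolled deadline — 6 years after November 6, 2020 — is November 6, 2026.
The period was tolled for 317 days by the pending criminal prosecution (May 9, 2025 to March 22, 2026), pushing the deadline to September 19, 2027.
No stated provision tolls the period for the plaintiff's incapacity, so the interval from September 21, 2021 to November 10, 2021 has no effect on the deadline.
The other events in the timeline have no effect on the limitation period under the stated rules.
Filing on October 15, 2027 missed the September 19, 2027 deadline — the action is time-barred.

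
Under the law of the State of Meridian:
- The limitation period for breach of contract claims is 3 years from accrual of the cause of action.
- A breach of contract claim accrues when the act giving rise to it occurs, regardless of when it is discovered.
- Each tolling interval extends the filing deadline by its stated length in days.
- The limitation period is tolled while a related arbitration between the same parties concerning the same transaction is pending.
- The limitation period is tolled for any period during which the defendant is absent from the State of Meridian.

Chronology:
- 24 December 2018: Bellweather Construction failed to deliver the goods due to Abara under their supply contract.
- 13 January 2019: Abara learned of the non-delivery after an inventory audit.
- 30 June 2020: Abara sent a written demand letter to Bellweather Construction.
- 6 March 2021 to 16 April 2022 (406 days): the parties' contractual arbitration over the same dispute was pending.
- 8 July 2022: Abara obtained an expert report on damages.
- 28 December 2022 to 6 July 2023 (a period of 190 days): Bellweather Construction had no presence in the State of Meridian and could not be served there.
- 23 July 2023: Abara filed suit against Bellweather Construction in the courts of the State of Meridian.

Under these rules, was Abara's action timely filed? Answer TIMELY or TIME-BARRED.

TIMELY

Because the rule ties accrual to occurrence, the claim accrued on 24 December 2018, not on the 13 January 2019 discovery date.
3 years from 24 December 2018 is 24 December 2021.
Because the pending related arbitration ran from 6 March 2021 to 16 April 2022, the deadline is extended by 406 days to 3 February 2023.
The period was tolled for 190 days by the defendant's absence from the jurisdiction (28 December 2022 to 6 July 2023), pushing the deadline to 12 August 2023.
None of the other events listed affects the running of the period under the stated rules.
The 23 July 2023 filing precedes the 12 August 2023 deadline; the claim is timely.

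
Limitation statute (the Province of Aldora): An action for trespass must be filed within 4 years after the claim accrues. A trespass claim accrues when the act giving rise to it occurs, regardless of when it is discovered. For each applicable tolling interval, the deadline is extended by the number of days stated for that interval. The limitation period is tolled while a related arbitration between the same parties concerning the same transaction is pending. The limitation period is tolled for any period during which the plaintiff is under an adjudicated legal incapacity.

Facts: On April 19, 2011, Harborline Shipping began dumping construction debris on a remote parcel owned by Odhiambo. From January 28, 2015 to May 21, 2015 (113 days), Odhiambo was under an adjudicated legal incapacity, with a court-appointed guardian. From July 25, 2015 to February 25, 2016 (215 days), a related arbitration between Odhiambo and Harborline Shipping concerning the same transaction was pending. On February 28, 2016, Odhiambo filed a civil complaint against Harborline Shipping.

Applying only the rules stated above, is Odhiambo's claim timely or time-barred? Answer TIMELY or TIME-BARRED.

TIMELY

The limitation period began to run on April 19, 2011.
Adding the 4 years base period to April 19, 2011 gives a deadline of April 19, 2015, before any tolling.
The plaintiff's legal incapacity from January 28, 2015 to May 21, 2015 tolled the period for 113 days, extending the deadline to August 10, 2015.
Because the pending related arbitration ran from July 25, 2015 to February 25, 2016, the deadline is extended by 215 days to March 12, 2016.
Filing on February 28, 2016 beat the March 12, 2016 deadline — the action is timely.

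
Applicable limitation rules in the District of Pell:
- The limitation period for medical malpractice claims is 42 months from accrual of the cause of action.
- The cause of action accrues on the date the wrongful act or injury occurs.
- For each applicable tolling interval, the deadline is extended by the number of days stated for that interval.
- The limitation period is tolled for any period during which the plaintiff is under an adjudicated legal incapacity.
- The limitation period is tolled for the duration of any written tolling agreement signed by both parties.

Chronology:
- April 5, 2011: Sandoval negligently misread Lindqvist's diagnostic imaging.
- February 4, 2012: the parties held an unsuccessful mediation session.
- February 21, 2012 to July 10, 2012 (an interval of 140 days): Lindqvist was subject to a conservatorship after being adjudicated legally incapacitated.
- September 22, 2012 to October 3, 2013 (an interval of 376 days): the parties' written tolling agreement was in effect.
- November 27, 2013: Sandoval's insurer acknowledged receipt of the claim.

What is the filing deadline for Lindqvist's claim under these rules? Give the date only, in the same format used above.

March 4, 2016

The claim accrued on April 5, 2011, when the wrongful act occurred.
The untolled deadline — 42 months after April 5, 2011 — is October 5, 2014.
Because the plaintiff's legal incapacity ran from February 21, 2012 to July 10, 2012, the deadline is extended by 140 days to February 22, 2015.
Because the written tolling agreement ran from September 22, 2012 to October 3, 2013, the deadline is extended by 376 days to March 4, 2016.
Nothing else in the chronology tolls or restarts the period.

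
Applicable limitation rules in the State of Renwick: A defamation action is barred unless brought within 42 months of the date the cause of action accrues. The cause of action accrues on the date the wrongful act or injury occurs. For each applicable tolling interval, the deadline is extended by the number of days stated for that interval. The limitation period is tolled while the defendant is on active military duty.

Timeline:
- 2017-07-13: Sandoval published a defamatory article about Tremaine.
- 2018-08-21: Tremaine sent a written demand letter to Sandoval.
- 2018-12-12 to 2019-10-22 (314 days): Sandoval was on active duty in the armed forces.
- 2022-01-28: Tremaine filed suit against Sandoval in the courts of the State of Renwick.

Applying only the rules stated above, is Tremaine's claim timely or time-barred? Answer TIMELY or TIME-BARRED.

TIME-BARRED

The cause of action accrued on 2017-07-13, the date of the act.
42 months from 2017-07-13 is 2021-01-13.
The defendant's active military service from 2018-12-12 to 2019-10-22 tolled the period for 314 days, extending the deadline to 2021-11-23.
None of the other events listed affects the running of the period under the stated rules.
Tremaine filed on 2022-01-28, after the 2021-11-23 deadline, so the action is time-barred.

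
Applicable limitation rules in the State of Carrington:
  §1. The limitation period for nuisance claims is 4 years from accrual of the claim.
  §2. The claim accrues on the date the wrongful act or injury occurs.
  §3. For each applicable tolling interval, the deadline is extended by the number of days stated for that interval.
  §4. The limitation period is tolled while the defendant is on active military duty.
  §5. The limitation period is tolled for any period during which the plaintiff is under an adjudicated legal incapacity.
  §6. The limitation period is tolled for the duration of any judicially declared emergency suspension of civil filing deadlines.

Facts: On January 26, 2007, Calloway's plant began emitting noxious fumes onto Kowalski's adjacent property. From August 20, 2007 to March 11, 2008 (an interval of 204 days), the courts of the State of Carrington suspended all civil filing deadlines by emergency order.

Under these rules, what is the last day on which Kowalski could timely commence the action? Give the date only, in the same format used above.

August 18, 2011

The limitation period began to run on January 26, 2007.
The untolled deadline — 4 years after January 26, 2007 — is January 26, 2011.
Because the emergency suspension of filing deadlines ran from August 20, 2007 to March 11, 2008, the deadline is extended by 204 days to August 18, 2011.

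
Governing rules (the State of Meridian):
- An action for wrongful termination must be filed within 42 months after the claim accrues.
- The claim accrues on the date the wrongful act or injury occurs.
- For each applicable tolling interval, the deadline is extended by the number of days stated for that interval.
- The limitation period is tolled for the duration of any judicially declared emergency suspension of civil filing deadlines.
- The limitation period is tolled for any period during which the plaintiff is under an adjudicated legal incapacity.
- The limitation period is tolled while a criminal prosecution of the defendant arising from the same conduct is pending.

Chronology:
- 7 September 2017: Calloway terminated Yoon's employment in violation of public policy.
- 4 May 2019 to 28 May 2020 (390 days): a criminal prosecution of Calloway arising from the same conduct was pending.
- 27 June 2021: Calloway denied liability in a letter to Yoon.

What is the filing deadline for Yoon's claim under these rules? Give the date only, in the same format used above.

The claim accrued on 7 September 2017, the date of the act.
42 months from 7 September 2017 is 7 March 2021.
The pending criminal prosecution from 4 May 2019 to 28 May 2020 tolled the period for 390 days, extending the deadline to 1 April 2022.
The other events in the timeline have no effect on the limitation period under the stated rules.

1 April 2022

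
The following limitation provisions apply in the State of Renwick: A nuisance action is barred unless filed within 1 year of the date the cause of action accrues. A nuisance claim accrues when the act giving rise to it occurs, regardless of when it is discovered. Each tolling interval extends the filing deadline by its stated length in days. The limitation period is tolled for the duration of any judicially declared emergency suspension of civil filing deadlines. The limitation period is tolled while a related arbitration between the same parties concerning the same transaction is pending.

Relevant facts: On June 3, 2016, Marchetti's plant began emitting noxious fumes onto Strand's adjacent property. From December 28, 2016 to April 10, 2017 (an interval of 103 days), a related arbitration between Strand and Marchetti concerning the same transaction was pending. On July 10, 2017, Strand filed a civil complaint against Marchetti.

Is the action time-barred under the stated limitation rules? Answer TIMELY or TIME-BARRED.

TIMELY

The cause of action accrued on June 3, 2016, the date of the act.
Adding the 1 year base period to June 3, 2016 gives a deadline of June 3, 2017, before any tolling.
The period was tolled for 103 days by the pending related arbitration (December 28, 2016 to April 10, 2017), pushing the deadline to September 14, 2017.
The July 10, 2017 filing precedes the September 14, 2017 deadline; the claim is timely.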